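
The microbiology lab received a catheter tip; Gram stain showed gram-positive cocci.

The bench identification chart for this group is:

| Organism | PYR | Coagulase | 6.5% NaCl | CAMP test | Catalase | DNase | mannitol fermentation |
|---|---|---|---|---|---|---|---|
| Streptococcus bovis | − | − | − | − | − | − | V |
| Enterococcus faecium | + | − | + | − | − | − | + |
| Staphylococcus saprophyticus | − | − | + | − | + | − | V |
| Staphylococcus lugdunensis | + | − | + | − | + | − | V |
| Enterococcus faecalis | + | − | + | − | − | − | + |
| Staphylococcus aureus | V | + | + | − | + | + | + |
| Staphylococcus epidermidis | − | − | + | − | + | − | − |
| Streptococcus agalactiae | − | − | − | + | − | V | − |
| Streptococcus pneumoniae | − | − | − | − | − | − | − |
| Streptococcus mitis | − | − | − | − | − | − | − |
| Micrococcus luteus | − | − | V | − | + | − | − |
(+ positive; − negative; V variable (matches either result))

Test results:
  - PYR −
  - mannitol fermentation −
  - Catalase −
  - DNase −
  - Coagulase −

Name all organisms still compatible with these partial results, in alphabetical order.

mannitol fermentation −: excludes Enterococcus faecium, Enterococcus faecalis, Staphylococcus aureus — 8 left.
Coagulase −: all 8 remaining candidates are consistent.
DNase −: all 8 remaining candidates are consistent.
PYR −: excludes Staphylococcus lugdunensis — 7 left.
Catalase −: excludes Staphylococcus saprophyticus, Staphylococcus epidermidis, Micrococcus luteus — 4 left.

Streptococcus agalactiae, Streptococcus bovis, Streptococcus mitis, Streptococcus pneumoniae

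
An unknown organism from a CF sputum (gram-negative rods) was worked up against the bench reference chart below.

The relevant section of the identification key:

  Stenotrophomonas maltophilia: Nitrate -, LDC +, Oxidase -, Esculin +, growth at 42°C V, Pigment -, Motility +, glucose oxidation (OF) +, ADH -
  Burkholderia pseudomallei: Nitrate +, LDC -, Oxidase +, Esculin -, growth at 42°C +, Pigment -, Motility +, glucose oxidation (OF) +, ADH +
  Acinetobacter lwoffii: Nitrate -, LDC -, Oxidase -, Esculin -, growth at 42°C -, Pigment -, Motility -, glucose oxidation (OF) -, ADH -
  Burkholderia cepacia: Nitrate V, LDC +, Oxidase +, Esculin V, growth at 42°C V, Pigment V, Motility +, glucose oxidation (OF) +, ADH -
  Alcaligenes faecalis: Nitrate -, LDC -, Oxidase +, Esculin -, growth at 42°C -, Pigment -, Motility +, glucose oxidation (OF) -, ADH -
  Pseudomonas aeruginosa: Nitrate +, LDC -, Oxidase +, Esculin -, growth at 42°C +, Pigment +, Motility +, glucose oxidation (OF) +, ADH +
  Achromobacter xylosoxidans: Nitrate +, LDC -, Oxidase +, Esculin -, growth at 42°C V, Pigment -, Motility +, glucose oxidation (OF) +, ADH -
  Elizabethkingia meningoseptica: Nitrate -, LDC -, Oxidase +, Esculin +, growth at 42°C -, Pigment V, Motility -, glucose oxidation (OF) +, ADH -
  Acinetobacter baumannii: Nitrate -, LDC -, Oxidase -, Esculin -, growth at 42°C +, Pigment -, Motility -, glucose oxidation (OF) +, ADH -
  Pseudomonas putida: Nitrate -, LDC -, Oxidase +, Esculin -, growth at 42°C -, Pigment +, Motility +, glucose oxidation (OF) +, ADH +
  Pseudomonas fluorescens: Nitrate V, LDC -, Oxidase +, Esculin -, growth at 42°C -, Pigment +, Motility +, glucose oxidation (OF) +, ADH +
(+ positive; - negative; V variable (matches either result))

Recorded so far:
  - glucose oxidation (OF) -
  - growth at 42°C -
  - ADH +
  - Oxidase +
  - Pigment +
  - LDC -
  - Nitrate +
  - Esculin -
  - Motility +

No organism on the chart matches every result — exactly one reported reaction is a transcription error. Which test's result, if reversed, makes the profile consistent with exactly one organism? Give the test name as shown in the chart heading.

As reported, no row in the chart matches all 9 reactions.
Reversing LDC → still no organism matches.
Reversing ADH → still no organism matches.
Reversing Esculin → still no organism matches.
Reversing Motility → still no organism matches.
Reversing growth at 42°C → still no organism matches.
Reversing Nitrate → still no organism matches.
Reversing glucose oxidation (OF) (to +) → unique match: Pseudomonas fluorescens.
Reversing Pigment → still no organism matches.
Reversing Oxidase → still no organism matches.

glucose oxidation (OF)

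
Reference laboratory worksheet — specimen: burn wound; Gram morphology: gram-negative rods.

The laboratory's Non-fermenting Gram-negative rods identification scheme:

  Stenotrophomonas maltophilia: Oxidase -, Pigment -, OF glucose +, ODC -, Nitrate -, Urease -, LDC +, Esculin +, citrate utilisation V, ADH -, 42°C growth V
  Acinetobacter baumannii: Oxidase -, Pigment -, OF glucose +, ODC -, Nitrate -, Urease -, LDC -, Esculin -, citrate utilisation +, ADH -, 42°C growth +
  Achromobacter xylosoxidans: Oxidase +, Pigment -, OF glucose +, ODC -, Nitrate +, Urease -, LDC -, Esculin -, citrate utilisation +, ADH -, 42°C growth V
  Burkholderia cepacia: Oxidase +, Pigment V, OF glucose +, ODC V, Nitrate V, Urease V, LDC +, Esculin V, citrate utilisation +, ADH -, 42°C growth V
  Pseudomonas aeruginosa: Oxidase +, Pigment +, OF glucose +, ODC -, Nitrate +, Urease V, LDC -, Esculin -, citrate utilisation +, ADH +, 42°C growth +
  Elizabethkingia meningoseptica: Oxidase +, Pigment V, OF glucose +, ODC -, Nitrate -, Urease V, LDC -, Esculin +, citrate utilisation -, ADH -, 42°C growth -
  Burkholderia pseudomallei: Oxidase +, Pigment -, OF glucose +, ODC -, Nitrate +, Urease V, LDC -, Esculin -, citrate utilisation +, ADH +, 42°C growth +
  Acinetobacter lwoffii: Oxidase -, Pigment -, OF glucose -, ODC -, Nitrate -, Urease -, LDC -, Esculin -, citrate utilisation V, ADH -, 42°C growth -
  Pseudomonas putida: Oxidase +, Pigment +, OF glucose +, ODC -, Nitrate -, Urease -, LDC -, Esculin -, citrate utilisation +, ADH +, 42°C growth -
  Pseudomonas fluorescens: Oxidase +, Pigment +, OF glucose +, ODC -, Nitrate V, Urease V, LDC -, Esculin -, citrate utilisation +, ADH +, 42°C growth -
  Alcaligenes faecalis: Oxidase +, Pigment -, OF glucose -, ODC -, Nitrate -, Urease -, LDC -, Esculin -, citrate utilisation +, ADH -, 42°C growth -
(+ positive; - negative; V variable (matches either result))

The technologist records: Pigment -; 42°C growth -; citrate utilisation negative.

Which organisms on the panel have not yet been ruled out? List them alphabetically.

Pigment -: excludes Pseudomonas aeruginosa, Pseudomonas putida, Pseudomonas fluorescens — 8 left.
citrate utilisation -: excludes 5 organisms — 3 left.
42°C growth -: all 3 remaining candidates are consistent.

Acinetobacter lwoffii, Elizabethkingia meningoseptica, Stenotrophomonas maltophilia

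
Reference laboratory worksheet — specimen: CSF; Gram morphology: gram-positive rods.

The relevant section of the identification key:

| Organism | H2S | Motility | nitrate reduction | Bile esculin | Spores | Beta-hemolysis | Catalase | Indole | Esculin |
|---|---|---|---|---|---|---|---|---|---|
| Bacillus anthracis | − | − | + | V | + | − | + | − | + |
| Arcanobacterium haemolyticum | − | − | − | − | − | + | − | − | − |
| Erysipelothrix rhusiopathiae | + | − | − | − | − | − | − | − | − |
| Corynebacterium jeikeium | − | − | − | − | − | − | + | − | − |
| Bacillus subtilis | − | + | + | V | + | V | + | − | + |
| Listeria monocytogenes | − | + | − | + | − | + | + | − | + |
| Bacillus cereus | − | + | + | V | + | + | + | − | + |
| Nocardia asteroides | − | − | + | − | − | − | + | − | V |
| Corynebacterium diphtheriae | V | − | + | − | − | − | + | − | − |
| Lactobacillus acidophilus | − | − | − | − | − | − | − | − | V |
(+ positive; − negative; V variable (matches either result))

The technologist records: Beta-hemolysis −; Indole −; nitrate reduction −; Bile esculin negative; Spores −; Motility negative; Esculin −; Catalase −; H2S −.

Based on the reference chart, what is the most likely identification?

Lactobacillus acidophilus

nitrate reduction −: excludes 5 organisms — 5 left.
H2S −: excludes Erysipelothrix rhusiopathiae — 4 left.
Indole −: all 4 remaining candidates are consistent.
Esculin −: excludes Listeria monocytogenes — 3 left.
Bile esculin −: all 3 remaining candidates are consistent.
Motility −: all 3 remaining candidates are consistent.
Spores −: all 3 remaining candidates are consistent.
Beta-hemolysis −: excludes Arcanobacterium haemolyticum — 2 left.
Catalase −: excludes Corynebacterium jeikeium — 1 left.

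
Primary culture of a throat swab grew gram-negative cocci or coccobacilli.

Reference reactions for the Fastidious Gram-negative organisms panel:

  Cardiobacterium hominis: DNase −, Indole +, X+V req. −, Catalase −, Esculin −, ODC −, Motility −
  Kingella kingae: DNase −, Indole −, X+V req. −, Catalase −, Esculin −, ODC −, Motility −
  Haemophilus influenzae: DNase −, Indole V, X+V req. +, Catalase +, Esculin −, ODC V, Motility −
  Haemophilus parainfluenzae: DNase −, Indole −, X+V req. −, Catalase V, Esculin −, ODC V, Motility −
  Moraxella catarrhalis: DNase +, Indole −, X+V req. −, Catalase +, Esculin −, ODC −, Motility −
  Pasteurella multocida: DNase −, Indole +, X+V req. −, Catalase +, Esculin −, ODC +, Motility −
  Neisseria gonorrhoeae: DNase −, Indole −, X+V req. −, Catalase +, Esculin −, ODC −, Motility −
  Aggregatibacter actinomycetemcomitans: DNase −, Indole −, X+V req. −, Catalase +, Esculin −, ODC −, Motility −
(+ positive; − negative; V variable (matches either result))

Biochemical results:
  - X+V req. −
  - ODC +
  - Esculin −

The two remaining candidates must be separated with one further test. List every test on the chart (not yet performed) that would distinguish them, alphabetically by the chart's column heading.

Indole

X+V req. −: excludes Haemophilus influenzae — 7 left.
ODC +: excludes 5 organisms — 2 left.
Esculin −: all 2 remaining candidates are consistent.
Two candidates remain: Haemophilus parainfluenzae and Pasteurella multocida.
  DNase: − vs − — same for both, does not separate.
  Indole: Haemophilus parainfluenzae −, Pasteurella multocida + — discriminates.
  Catalase: V vs + — variable for at least one, does not separate.
  Motility: − vs − — same for both, does not separate.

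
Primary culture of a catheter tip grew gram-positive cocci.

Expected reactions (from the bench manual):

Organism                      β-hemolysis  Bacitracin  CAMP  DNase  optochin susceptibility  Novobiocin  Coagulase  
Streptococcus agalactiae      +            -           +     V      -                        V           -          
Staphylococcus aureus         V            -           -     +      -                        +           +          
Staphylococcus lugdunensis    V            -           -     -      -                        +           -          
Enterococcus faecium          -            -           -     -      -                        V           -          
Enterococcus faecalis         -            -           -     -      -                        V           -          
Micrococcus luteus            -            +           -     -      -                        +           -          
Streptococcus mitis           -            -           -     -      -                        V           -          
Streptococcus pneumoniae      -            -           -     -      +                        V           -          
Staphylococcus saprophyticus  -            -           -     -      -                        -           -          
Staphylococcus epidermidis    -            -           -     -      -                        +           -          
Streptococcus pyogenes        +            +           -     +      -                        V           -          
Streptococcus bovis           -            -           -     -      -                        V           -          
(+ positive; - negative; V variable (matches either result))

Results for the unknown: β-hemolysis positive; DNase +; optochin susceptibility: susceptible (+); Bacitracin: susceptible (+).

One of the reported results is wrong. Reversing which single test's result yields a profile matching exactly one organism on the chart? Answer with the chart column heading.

optochin susceptibility

As reported, no row in the chart matches all 4 reactions.
Reversing β-hemolysis → still no organism matches.
Reversing optochin susceptibility (to -) → unique match: Streptococcus pyogenes.
Reversing Bacitracin → still no organism matches.
Reversing DNase → still no organism matches.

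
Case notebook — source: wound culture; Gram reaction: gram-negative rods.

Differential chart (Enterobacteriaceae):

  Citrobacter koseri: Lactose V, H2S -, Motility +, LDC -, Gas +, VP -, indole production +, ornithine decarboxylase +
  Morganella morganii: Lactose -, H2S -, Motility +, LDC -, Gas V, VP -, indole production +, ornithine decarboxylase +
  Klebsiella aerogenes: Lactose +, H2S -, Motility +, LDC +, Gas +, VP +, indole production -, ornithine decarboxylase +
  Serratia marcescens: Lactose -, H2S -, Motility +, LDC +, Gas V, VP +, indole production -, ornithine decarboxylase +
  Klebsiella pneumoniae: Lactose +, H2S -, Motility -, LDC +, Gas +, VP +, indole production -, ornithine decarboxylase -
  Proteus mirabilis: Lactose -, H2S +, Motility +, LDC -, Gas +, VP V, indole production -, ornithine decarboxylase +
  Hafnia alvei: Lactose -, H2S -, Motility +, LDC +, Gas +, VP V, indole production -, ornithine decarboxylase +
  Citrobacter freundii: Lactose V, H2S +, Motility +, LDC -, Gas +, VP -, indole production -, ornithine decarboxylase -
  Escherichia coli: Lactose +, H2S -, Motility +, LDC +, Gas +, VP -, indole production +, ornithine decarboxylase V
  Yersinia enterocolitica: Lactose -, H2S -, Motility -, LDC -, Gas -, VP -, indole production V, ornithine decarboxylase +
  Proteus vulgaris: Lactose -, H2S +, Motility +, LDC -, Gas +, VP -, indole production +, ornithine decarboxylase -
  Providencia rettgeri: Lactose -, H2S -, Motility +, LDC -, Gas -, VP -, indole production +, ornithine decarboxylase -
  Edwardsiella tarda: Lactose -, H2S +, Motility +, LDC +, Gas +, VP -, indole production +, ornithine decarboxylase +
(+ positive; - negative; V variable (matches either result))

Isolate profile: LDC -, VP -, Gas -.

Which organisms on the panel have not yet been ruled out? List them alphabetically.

Morganella morganii, Providencia rettgeri, Yersinia enterocolitica

LDC -: excludes 6 organisms — 7 left.
VP -: all 7 remaining candidates are consistent.
Gas -: excludes Citrobacter koseri, Proteus mirabilis, Citrobacter freundii, Proteus vulgaris — 3 left.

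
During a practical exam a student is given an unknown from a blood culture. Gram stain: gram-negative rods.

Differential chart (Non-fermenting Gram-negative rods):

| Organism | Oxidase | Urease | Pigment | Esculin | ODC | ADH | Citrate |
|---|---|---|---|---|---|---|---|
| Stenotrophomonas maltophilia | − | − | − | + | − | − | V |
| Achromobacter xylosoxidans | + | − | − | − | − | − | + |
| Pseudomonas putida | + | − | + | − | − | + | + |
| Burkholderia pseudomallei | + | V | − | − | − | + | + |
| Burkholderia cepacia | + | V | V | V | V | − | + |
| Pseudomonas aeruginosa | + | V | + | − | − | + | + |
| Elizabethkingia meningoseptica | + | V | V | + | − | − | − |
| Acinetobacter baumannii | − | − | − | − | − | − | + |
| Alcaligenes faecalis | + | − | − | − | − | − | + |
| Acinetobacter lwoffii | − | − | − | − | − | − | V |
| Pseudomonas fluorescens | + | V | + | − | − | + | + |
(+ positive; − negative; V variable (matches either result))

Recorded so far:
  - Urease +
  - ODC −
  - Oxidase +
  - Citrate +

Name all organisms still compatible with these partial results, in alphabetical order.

Burkholderia cepacia, Burkholderia pseudomallei, Pseudomonas aeruginosa, Pseudomonas fluorescens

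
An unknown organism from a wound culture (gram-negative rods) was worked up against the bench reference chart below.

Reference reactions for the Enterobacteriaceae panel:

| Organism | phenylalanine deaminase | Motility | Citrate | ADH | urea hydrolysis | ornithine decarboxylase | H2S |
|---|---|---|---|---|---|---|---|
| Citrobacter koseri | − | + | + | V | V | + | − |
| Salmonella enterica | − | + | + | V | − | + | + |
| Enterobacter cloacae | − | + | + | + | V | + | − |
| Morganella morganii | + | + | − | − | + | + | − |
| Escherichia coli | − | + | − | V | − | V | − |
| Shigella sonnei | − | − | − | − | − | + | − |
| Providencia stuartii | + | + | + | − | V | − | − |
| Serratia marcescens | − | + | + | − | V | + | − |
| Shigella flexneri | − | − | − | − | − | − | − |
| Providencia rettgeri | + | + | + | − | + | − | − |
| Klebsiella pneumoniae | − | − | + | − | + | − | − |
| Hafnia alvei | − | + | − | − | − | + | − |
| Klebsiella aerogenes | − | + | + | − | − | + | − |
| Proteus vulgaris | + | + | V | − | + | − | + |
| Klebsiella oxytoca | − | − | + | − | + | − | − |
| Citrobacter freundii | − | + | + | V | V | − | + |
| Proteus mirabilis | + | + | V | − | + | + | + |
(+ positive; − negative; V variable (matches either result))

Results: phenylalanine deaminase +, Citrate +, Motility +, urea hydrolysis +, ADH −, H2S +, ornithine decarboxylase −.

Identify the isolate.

Proteus vulgaris

Motility +: excludes Shigella sonnei, Shigella flexneri, Klebsiella pneumoniae, Klebsiella oxytoca — 13 left.
ADH −: excludes Enterobacter cloacae — 12 left.
Citrate +: excludes Morganella morganii, Escherichia coli, Hafnia alvei — 9 left.
H2S +: excludes 5 organisms — 4 left.
ornithine decarboxylase −: excludes Salmonella enterica, Proteus mirabilis — 2 left.
urea hydrolysis +: all 2 remaining candidates are consistent.
phenylalanine deaminase +: excludes Citrobacter freundii — 1 left.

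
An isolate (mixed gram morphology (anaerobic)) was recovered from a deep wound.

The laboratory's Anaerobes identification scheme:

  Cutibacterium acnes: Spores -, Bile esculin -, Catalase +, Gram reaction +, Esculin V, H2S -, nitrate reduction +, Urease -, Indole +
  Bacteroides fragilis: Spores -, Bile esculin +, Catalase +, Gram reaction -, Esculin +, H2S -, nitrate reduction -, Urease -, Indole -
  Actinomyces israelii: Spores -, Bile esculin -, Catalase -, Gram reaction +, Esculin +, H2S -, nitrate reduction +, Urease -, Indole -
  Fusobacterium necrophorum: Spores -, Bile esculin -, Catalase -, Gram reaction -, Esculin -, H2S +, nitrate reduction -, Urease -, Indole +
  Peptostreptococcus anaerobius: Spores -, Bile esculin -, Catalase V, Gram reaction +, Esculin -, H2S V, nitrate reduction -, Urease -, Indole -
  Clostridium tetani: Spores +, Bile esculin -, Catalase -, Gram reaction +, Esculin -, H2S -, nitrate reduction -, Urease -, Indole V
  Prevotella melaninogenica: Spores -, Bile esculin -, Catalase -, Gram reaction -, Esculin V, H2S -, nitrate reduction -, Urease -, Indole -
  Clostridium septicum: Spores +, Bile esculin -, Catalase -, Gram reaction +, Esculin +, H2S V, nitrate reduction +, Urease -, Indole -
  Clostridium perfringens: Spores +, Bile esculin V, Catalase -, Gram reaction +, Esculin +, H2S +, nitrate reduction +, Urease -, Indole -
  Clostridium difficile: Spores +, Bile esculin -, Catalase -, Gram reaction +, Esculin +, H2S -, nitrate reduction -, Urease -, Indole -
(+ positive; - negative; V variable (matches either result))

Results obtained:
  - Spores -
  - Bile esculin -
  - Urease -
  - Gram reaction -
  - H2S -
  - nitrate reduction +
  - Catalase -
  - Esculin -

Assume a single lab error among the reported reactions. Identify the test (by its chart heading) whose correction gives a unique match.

As reported, no row in the chart matches all 8 reactions.
Reversing Urease → still no organism matches.
Reversing H2S → still no organism matches.
Reversing Catalase → still no organism matches.
Reversing Esculin → still no organism matches.
Reversing Spores → still no organism matches.
Reversing nitrate reduction (to -) → unique match: Prevotella melaninogenica.
Reversing Bile esculin → still no organism matches.
Reversing Gram reaction → still no organism matches.

nitrate reduction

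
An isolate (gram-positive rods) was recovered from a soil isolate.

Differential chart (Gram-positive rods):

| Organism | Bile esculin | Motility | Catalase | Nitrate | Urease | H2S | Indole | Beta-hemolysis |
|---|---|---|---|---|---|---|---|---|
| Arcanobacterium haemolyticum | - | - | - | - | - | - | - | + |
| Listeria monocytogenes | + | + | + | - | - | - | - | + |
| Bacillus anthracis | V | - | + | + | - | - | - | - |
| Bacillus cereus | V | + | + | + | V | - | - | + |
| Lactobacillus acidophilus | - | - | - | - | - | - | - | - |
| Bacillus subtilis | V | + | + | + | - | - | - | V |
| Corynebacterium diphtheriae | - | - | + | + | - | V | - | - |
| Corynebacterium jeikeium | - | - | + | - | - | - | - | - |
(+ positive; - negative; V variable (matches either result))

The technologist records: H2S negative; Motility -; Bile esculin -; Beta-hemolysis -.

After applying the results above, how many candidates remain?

4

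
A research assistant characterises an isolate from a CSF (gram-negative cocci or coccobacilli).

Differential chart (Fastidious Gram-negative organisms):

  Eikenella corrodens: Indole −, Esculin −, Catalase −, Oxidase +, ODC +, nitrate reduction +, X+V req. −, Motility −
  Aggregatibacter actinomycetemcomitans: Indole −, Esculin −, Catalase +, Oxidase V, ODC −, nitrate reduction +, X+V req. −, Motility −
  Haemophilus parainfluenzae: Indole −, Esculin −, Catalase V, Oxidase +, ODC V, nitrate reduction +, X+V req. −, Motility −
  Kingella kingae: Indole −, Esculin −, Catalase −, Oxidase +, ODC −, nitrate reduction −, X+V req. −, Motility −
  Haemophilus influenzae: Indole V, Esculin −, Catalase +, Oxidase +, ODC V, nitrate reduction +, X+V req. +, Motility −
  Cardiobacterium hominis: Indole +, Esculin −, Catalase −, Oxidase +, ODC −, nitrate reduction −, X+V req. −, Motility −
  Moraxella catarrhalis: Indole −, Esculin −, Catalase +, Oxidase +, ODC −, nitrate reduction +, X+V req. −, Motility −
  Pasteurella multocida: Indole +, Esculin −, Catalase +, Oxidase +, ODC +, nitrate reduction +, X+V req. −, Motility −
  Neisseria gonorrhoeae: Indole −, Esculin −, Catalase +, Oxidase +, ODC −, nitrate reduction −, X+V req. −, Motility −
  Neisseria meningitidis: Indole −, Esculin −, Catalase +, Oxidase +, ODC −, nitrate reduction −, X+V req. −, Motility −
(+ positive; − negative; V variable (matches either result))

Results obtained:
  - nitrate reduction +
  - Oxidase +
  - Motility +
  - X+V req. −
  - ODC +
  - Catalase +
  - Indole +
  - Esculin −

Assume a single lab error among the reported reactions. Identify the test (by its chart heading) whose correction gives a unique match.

As reported, no row in the chart matches all 8 reactions.
Reversing ODC → still no organism matches.
Reversing X+V req. → still no organism matches.
Reversing Motility (to −) → unique match: Pasteurella multocida.
Reversing Indole → still no organism matches.
Reversing Oxidase → still no organism matches.
Reversing Esculin → still no organism matches.
Reversing nitrate reduction → still no organism matches.
Reversing Catalase → still no organism matches.

Motility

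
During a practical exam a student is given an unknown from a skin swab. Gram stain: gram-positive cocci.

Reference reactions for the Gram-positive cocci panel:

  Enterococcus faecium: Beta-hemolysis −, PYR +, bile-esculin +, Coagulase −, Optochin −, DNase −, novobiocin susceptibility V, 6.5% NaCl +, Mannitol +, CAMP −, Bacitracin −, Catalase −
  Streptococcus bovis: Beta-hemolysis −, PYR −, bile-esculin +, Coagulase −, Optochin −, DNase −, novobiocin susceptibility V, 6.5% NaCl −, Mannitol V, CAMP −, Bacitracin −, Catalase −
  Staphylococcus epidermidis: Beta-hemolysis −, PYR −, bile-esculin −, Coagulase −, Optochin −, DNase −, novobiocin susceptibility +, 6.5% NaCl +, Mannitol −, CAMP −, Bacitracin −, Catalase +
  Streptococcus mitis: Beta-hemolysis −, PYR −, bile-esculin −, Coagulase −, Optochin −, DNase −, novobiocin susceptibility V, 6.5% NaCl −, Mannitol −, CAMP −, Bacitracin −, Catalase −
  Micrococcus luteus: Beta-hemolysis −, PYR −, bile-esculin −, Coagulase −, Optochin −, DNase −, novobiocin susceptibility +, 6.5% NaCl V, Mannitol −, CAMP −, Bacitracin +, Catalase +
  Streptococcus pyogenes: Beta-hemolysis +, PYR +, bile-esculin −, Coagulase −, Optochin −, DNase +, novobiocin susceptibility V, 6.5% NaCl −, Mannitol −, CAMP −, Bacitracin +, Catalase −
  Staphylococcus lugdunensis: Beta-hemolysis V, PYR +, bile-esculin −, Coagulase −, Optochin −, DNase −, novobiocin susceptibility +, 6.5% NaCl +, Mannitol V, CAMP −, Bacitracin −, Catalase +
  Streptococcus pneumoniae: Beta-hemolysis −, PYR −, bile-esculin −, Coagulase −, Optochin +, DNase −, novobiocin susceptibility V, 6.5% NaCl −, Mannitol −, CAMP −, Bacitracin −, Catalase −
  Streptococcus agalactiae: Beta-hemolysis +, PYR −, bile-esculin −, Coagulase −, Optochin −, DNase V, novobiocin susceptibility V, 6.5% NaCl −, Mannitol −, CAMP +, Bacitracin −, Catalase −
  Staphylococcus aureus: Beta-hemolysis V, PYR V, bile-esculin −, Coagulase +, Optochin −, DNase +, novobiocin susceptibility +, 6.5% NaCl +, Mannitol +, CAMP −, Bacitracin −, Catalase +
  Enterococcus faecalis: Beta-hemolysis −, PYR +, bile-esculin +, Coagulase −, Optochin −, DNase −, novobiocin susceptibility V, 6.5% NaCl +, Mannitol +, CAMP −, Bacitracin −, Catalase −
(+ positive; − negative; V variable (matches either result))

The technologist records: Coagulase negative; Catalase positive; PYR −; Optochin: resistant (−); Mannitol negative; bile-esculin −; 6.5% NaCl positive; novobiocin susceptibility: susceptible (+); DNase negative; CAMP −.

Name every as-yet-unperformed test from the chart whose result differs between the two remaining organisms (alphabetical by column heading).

Bacitracin

bile-esculin −: excludes Enterococcus faecium, Streptococcus bovis, Enterococcus faecalis — 8 left.
6.5% NaCl +: excludes Streptococcus mitis, Streptococcus pyogenes, Streptococcus pneumoniae, Streptococcus agalactiae — 4 left.
Catalase +: all 4 remaining candidates are consistent.
novobiocin susceptibility +: all 4 remaining candidates are consistent.
Mannitol −: excludes Staphylococcus aureus — 3 left.
DNase −: all 3 remaining candidates are consistent.
CAMP −: all 3 remaining candidates are consistent.
Optochin −: all 3 remaining candidates are consistent.
Coagulase −: all 3 remaining candidates are consistent.
PYR −: excludes Staphylococcus lugdunensis — 2 left.
Two candidates remain: Micrococcus luteus and Staphylococcus epidermidis.
  Beta-hemolysis: − vs − — same for both, does not separate.
  Bacitracin: Micrococcus luteus +, Staphylococcus epidermidis − — discriminates.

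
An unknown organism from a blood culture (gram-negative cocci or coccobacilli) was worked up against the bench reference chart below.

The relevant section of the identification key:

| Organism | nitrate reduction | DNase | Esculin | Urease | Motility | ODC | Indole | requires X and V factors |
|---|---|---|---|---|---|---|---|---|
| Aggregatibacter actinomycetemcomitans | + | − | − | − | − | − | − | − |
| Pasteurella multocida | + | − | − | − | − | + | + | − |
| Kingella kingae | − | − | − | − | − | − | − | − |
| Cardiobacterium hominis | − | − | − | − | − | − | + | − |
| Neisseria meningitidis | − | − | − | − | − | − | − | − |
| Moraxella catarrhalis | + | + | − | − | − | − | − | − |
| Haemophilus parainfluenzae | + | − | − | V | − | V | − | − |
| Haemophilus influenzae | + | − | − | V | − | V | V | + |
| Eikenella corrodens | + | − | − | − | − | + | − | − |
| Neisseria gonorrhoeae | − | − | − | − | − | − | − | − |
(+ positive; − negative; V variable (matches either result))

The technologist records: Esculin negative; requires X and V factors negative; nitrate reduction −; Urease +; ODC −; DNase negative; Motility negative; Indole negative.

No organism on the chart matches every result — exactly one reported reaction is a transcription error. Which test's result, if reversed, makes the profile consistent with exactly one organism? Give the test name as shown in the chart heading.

nitrate reduction

As reported, no row in the chart matches all 8 reactions.
Reversing nitrate reduction (to +) → unique match: Haemophilus parainfluenzae.
Reversing Urease → 3 organisms match (not unique).
Reversing DNase → still no organism matches.
Reversing ODC → still no organism matches.
Reversing Indole → still no organism matches.
Reversing Motility → still no organism matches.
Reversing requires X and V factors → still no organism matches.
Reversing Esculin → still no organism matches.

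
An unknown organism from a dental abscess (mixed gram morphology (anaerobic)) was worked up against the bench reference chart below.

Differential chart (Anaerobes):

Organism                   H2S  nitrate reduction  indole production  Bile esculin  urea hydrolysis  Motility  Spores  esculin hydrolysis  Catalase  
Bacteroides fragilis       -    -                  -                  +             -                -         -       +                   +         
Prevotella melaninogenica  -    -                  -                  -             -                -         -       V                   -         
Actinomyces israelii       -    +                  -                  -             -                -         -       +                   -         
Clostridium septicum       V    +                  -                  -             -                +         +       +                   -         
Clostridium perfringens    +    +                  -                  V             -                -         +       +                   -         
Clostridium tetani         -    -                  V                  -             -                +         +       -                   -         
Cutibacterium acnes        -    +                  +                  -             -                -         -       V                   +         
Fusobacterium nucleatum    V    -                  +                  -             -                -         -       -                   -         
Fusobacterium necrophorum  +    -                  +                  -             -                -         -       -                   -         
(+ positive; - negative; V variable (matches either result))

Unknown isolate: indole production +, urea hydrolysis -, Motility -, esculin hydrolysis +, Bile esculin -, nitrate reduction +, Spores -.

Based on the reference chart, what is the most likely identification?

Cutibacterium acnes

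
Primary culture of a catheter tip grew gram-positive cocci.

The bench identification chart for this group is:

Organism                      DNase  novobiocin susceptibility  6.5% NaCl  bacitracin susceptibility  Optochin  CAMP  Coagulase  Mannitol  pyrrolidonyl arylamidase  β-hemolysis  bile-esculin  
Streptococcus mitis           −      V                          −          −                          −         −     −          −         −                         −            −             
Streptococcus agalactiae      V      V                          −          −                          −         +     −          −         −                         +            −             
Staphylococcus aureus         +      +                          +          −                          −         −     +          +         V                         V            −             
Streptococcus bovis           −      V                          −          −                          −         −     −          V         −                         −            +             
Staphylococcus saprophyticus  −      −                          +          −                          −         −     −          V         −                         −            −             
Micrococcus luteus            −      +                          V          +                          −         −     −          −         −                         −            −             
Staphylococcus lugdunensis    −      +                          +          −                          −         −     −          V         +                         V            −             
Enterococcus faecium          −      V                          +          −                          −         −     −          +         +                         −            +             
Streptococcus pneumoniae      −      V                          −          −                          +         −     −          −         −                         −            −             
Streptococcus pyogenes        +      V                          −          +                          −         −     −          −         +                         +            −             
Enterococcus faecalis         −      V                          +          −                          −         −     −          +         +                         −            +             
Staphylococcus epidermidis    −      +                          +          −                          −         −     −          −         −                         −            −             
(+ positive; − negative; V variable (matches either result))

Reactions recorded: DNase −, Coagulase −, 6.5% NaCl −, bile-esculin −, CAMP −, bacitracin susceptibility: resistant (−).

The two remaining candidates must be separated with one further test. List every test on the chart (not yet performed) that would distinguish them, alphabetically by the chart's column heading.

Optochin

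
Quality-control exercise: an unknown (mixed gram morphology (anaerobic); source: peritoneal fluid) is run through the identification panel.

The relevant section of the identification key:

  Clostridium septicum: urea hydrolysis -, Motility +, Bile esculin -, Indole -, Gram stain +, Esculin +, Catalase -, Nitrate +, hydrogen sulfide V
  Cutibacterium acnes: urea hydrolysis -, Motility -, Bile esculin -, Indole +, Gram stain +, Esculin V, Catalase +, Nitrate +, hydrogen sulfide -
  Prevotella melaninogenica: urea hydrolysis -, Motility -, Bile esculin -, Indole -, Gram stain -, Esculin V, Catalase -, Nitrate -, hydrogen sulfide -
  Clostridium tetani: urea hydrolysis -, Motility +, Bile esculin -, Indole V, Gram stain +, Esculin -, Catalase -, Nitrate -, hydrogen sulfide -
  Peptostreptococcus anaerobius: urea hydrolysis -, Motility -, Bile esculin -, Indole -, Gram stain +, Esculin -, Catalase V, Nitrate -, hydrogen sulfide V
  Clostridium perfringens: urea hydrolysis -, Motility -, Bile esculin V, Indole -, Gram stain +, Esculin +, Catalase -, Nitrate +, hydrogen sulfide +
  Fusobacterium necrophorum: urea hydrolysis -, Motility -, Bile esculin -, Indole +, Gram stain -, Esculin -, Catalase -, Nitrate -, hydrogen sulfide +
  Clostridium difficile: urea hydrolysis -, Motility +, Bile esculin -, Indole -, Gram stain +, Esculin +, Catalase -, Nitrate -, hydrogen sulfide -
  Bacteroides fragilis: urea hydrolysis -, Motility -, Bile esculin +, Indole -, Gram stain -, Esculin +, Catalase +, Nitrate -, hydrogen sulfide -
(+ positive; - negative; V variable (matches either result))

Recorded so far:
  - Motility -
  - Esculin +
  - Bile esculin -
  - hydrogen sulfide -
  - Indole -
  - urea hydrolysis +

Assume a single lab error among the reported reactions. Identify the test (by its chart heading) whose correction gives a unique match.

As reported, no row in the chart matches all 6 reactions.
Reversing Bile esculin → still no organism matches.
Reversing Motility → still no organism matches.
Reversing urea hydrolysis (to -) → unique match: Prevotella melaninogenica.
Reversing Indole → still no organism matches.
Reversing Esculin → still no organism matches.
Reversing hydrogen sulfide → still no organism matches.

urea hydrolysis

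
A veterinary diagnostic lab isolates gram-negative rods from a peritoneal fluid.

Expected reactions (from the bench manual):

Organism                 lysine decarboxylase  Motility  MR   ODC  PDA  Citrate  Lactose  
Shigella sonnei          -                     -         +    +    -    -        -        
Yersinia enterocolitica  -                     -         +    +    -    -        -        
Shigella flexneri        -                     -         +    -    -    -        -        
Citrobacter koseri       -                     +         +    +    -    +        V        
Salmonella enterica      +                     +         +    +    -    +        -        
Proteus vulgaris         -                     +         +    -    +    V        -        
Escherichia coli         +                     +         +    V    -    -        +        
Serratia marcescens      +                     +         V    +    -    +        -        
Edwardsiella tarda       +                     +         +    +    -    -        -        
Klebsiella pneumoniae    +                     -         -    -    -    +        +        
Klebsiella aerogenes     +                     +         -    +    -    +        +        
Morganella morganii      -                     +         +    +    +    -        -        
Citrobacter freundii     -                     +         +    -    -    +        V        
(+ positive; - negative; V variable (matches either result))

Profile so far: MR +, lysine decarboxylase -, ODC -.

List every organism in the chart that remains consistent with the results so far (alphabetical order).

Citrobacter freundii, Proteus vulgaris, Shigella flexneri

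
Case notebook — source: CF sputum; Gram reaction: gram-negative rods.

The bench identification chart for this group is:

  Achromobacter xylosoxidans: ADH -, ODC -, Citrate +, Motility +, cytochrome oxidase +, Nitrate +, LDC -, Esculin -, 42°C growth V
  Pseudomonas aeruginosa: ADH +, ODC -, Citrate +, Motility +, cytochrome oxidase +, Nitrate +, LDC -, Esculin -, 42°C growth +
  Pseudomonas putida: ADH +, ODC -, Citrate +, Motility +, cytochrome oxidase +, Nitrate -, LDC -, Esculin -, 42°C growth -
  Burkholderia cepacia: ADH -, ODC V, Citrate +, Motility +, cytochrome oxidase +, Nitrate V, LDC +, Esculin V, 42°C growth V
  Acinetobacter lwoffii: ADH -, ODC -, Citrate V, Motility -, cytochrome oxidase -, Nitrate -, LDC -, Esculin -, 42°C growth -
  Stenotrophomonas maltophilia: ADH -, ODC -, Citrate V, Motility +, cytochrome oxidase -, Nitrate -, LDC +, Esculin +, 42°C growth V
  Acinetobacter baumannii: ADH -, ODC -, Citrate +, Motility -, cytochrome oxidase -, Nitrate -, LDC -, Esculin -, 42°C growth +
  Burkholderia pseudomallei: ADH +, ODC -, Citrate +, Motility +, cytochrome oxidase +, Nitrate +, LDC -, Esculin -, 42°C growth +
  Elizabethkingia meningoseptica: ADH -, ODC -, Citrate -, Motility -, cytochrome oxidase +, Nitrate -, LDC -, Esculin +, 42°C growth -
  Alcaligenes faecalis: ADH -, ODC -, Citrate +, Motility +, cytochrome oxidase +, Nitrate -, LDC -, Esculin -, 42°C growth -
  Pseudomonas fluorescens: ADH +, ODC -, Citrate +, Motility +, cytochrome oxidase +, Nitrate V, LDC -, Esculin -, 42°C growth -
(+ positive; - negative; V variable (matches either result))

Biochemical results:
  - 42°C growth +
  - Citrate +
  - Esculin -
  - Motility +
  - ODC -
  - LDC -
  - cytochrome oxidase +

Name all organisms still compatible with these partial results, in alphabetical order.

Citrate +: excludes Elizabethkingia meningoseptica — 10 left.
Esculin -: excludes Stenotrophomonas maltophilia — 9 left.
ODC -: all 9 remaining candidates are consistent.
Motility +: excludes Acinetobacter lwoffii, Acinetobacter baumannii — 7 left.
LDC -: excludes Burkholderia cepacia — 6 left.
cytochrome oxidase +: all 6 remaining candidates are consistent.
42°C growth +: excludes Pseudomonas putida, Alcaligenes faecalis, Pseudomonas fluorescens — 3 left.

Achromobacter xylosoxidans, Burkholderia pseudomallei, Pseudomonas aeruginosa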